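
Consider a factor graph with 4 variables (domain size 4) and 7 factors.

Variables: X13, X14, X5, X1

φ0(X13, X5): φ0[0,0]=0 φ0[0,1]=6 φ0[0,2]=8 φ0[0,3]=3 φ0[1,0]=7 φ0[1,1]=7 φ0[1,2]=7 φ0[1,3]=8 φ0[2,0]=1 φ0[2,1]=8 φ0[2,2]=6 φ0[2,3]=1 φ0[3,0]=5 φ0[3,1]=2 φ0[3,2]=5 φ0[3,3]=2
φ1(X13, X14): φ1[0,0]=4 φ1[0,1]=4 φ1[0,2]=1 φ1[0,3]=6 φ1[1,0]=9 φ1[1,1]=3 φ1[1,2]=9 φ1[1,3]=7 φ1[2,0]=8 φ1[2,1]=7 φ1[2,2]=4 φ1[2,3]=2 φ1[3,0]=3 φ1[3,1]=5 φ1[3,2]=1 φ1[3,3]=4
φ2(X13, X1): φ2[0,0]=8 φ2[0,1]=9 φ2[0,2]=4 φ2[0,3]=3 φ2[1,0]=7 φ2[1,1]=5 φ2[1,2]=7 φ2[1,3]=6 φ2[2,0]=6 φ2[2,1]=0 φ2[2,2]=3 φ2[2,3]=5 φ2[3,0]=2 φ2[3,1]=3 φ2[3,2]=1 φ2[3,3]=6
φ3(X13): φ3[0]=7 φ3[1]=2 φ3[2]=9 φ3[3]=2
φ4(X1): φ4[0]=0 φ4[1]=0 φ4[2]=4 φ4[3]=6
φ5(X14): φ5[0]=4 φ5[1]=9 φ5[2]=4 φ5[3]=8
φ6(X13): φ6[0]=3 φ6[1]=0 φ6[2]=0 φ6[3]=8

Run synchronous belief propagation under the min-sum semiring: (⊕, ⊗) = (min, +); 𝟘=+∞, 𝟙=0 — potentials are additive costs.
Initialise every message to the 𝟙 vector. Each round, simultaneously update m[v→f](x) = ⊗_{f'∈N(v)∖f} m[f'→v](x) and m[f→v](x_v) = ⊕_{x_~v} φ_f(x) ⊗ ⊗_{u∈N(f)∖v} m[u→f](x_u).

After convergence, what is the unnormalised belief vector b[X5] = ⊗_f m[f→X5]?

init: all messages = 𝟙 over 4 values
r1 m[φ0→X13] = [0, 7, 1, 2]
r1 m[φ0→X5] = [0, 2, 5, 1]
r1 m[φ1→X13] = [1, 3, 2, 1]
r1 m[φ1→X14] = [3, 3, 1, 2]
r1 m[φ2→X13] = [3, 5, 0, 1]
r1 m[φ2→X1] = [2, 0, 1, 3]
r1 m[φ3→X13] = [7, 2, 9, 2]
r1 m[φ4→X1] = [0, 0, 4, 6]
r1 m[φ5→X14] = [4, 9, 4, 8]
r1 m[φ6→X13] = [3, 0, 0, 8]
r1 m[X13→φ0] = [0, 0, 0, 0]
r1 m[X13→φ1] = [0, 0, 0, 0]
r1 m[X13→φ2] = [0, 0, 0, 0]
r1 m[X13→φ3] = [0, 0, 0, 0]
r1 m[X13→φ6] = [0, 0, 0, 0]
r1 m[X14→φ1] = [0, 0, 0, 0]
r1 m[X14→φ5] = [0, 0, 0, 0]
r1 m[X5→φ0] = [0, 0, 0, 0]
r1 m[X1→φ2] = [0, 0, 0, 0]
r1 m[X1→φ4] = [0, 0, 0, 0]
r2 m[φ0→X13] = [0, 7, 1, 2]
r2 m[φ0→X5] = [0, 2, 5, 1]
r2 m[φ1→X13] = [1, 3, 2, 1]
r2 m[φ1→X14] = [3, 3, 1, 2]
r2 m[φ2→X13] = [3, 5, 0, 1]
r2 m[φ2→X1] = [2, 0, 1, 3]
r2 m[φ3→X13] = [7, 2, 9, 2]
r2 m[φ4→X1] = [0, 0, 4, 6]
r2 m[φ5→X14] = [4, 9, 4, 8]
r2 m[φ6→X13] = [3, 0, 0, 8]
r2 m[X13→φ0] = [14, 10, 11, 12]
r2 m[X13→φ1] = [13, 14, 10, 13]
r2 m[X13→φ2] = [11, 12, 12, 13]
r2 m[X13→φ3] = [7, 15, 3, 12]
r2 m[X13→φ6] = [11, 17, 12, 6]
r2 m[X14→φ1] = [4, 9, 4, 8]
r2 m[X14→φ5] = [3, 3, 1, 2]
r2 m[X5→φ0] = [0, 0, 0, 0]
r2 m[X1→φ2] = [0, 0, 4, 6]
r2 m[X1→φ4] = [2, 0, 1, 3]
r3 m[φ0→X13] = [0, 7, 1, 2]
r3 m[φ0→X5] = [12, 14, 17, 12]
r3 m[φ1→X13] = [5, 12, 8, 5]
r3 m[φ1→X14] = [16, 17, 14, 12]
r3 m[φ2→X13] = [8, 5, 0, 2]
r3 m[φ2→X1] = [15, 12, 14, 14]
r3 m[φ3→X13] = [7, 2, 9, 2]
r3 m[φ4→X1] = [0, 0, 4, 6]
r3 m[φ5→X14] = [4, 9, 4, 8]
r3 m[φ6→X13] = [3, 0, 0, 8]
r3 m[X13→φ0] = [14, 10, 11, 12]
r3 m[X13→φ1] = [13, 14, 10, 13]
r3 m[X13→φ2] = [11, 12, 12, 13]
r3 m[X13→φ3] = [7, 15, 3, 12]
r3 m[X13→φ6] = [11, 17, 12, 6]
r3 m[X14→φ1] = [4, 9, 4, 8]
r3 m[X14→φ5] = [3, 3, 1, 2]
r3 m[X5→φ0] = [0, 0, 0, 0]
r3 m[X1→φ2] = [0, 0, 4, 6]
r3 m[X1→φ4] = [2, 0, 1, 3]
r4 m[φ0→X13] = [0, 7, 1, 2]
r4 m[φ0→X5] = [12, 14, 17, 12]
r4 m[φ1→X13] = [5, 12, 8, 5]
r4 m[φ1→X14] = [16, 17, 14, 12]
r4 m[φ2→X13] = [8, 5, 0, 2]
r4 m[φ2→X1] = [15, 12, 14, 14]
r4 m[φ3→X13] = [7, 2, 9, 2]
r4 m[φ4→X1] = [0, 0, 4, 6]
r4 m[φ5→X14] = [4, 9, 4, 8]
r4 m[φ6→X13] = [3, 0, 0, 8]
r4 m[X13→φ0] = [23, 19, 17, 17]
r4 m[X13→φ1] = [18, 14, 10, 14]
r4 m[X13→φ2] = [15, 21, 18, 17]
r4 m[X13→φ3] = [16, 24, 9, 17]
r4 m[X13→φ6] = [20, 26, 18, 11]
r4 m[X14→φ1] = [4, 9, 4, 8]
r4 m[X14→φ5] = [16, 17, 14, 12]
r4 m[X5→φ0] = [0, 0, 0, 0]
r4 m[X1→φ2] = [0, 0, 4, 6]
r4 m[X1→φ4] = [15, 12, 14, 14]
r5 m[φ0→X13] = [0, 7, 1, 2]
r5 m[φ0→X5] = [18, 19, 22, 18]
r5 m[φ1→X13] = [5, 12, 8, 5]
r5 m[φ1→X14] = [17, 17, 14, 12]
r5 m[φ2→X13] = [8, 5, 0, 2]
r5 m[φ2→X1] = [19, 18, 18, 18]
r5 m[φ3→X13] = [7, 2, 9, 2]
r5 m[φ4→X1] = [0, 0, 4, 6]
r5 m[φ5→X14] = [4, 9, 4, 8]
r5 m[φ6→X13] = [3, 0, 0, 8]
r5 m[X13→φ0] = [23, 19, 17, 17]
r5 m[X13→φ1] = [18, 14, 10, 14]
r5 m[X13→φ2] = [15, 21, 18, 17]
r5 m[X13→φ3] = [16, 24, 9, 17]
r5 m[X13→φ6] = [20, 26, 18, 11]
r5 m[X14→φ1] = [4, 9, 4, 8]
r5 m[X14→φ5] = [16, 17, 14, 12]
r5 m[X5→φ0] = [0, 0, 0, 0]
r5 m[X1→φ2] = [0, 0, 4, 6]
r5 m[X1→φ4] = [15, 12, 14, 14]
r6 m[φ0→X13] = [0, 7, 1, 2]
r6 m[φ0→X5] = [18, 19, 22, 18]
r6 m[φ1→X13] = [5, 12, 8, 5]
r6 m[φ1→X14] = [17, 17, 14, 12]
r6 m[φ2→X13] = [8, 5, 0, 2]
r6 m[φ2→X1] = [19, 18, 18, 18]
r6 m[φ3→X13] = [7, 2, 9, 2]
r6 m[φ4→X1] = [0, 0, 4, 6]
r6 m[φ5→X14] = [4, 9, 4, 8]
r6 m[φ6→X13] = [3, 0, 0, 8]
r6 m[X13→φ0] = [23, 19, 17, 17]
r6 m[X13→φ1] = [18, 14, 10, 14]
r6 m[X13→φ2] = [15, 21, 18, 17]
r6 m[X13→φ3] = [16, 24, 9, 17]
r6 m[X13→φ6] = [20, 26, 18, 11]
r6 m[X14→φ1] = [4, 9, 4, 8]
r6 m[X14→φ5] = [17, 17, 14, 12]
r6 m[X5→φ0] = [0, 0, 0, 0]
r6 m[X1→φ2] = [0, 0, 4, 6]
r6 m[X1→φ4] = [19, 18, 18, 18]
r7 m[φ0→X13] = [0, 7, 1, 2]
r7 m[φ0→X5] = [18, 19, 22, 18]
r7 m[φ1→X13] = [5, 12, 8, 5]
r7 m[φ1→X14] = [17, 17, 14, 12]
r7 m[φ2→X13] = [8, 5, 0, 2]
r7 m[φ2→X1] = [19, 18, 18, 18]
r7 m[φ3→X13] = [7, 2, 9, 2]
r7 m[φ4→X1] = [0, 0, 4, 6]
r7 m[φ5→X14] = [4, 9, 4, 8]
r7 m[φ6→X13] = [3, 0, 0, 8]
r7 m[X13→φ0] = [23, 19, 17, 17]
r7 m[X13→φ1] = [18, 14, 10, 14]
r7 m[X13→φ2] = [15, 21, 18, 17]
r7 m[X13→φ3] = [16, 24, 9, 17]
r7 m[X13→φ6] = [20, 26, 18, 11]
r7 m[X14→φ1] = [4, 9, 4, 8]
r7 m[X14→φ5] = [17, 17, 14, 12]
r7 m[X5→φ0] = [0, 0, 0, 0]
r7 m[X1→φ2] = [0, 0, 4, 6]
r7 m[X1→φ4] = [19, 18, 18, 18]
fixed point reached at round 7
b[X5] = ⊗ incoming = [18, 19, 22, 18]

b[X5] = [18, 19, 22, 18]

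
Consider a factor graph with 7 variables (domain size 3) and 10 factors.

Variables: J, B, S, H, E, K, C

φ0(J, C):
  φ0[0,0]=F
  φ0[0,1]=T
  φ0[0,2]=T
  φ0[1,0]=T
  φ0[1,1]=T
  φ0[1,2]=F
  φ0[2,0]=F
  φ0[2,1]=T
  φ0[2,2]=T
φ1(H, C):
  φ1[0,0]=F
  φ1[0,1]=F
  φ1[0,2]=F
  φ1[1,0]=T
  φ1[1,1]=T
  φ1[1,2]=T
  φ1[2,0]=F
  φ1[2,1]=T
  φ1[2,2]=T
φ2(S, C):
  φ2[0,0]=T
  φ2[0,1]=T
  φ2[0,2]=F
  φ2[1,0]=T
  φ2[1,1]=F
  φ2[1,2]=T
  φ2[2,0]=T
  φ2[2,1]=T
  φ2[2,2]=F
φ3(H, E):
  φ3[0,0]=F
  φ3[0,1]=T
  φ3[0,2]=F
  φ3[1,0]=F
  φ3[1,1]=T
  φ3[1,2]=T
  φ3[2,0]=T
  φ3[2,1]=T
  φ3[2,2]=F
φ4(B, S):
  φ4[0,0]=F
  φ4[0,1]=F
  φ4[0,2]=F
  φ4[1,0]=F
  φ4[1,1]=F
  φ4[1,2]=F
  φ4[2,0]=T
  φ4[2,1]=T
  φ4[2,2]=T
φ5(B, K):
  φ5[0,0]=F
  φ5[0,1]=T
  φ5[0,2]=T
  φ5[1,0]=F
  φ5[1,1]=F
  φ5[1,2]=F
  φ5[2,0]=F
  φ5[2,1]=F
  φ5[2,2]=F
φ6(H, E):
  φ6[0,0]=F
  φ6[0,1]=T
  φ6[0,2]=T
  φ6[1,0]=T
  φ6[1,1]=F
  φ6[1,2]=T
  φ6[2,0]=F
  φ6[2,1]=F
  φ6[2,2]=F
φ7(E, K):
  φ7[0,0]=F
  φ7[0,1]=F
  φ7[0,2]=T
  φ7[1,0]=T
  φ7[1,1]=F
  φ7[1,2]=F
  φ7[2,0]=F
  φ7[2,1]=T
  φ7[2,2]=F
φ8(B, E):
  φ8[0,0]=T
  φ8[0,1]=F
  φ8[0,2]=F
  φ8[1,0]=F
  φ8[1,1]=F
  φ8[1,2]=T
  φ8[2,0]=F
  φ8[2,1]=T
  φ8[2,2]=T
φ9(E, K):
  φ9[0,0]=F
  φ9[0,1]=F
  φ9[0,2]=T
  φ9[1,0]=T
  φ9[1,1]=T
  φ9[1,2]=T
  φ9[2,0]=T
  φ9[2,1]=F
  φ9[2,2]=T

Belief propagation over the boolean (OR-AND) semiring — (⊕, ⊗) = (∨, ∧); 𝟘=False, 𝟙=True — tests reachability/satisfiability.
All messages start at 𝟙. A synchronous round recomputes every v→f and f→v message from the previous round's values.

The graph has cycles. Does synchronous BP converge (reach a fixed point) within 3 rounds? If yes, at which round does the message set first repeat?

init: all messages = 𝟙 over 3 values
r1 m[φ0→J] = [T, T, T]
r1 m[φ0→C] = [T, T, T]
r1 m[φ1→H] = [F, T, T]
r1 m[φ1→C] = [T, T, T]
r1 m[φ2→S] = [T, T, T]
r1 m[φ2→C] = [T, T, T]
r1 m[φ3→H] = [T, T, T]
r1 m[φ3→E] = [T, T, T]
r1 m[φ4→B] = [F, F, T]
r1 m[φ4→S] = [T, T, T]
r1 m[φ5→B] = [T, F, F]
r1 m[φ5→K] = [F, T, T]
r1 m[φ6→H] = [T, T, F]
r1 m[φ6→E] = [T, T, T]
r1 m[φ7→E] = [T, T, T]
r1 m[φ7→K] = [T, T, T]
r1 m[φ8→B] = [T, T, T]
r1 m[φ8→E] = [T, T, T]
r1 m[φ9→E] = [T, T, T]
r1 m[φ9→K] = [T, T, T]
r1 m[J→φ0] = [T, T, T]
r1 m[B→φ4] = [T, T, T]
r1 m[B→φ5] = [T, T, T]
r1 m[B→φ8] = [T, T, T]
r1 m[S→φ2] = [T, T, T]
r1 m[S→φ4] = [T, T, T]
r1 m[H→φ1] = [T, T, T]
r1 m[H→φ3] = [T, T, T]
r1 m[H→φ6] = [T, T, T]
r1 m[E→φ3] = [T, T, T]
r1 m[E→φ6] = [T, T, T]
r1 m[E→φ7] = [T, T, T]
r1 m[E→φ8] = [T, T, T]
r1 m[E→φ9] = [T, T, T]
r1 m[K→φ5] = [T, T, T]
r1 m[K→φ7] = [T, T, T]
r1 m[K→φ9] = [T, T, T]
r1 m[C→φ0] = [T, T, T]
r1 m[C→φ1] = [T, T, T]
r1 m[C→φ2] = [T, T, T]
r2 m[φ0→J] = [T, T, T]
r2 m[φ0→C] = [T, T, T]
r2 m[φ1→H] = [F, T, T]
r2 m[φ1→C] = [T, T, T]
r2 m[φ2→S] = [T, T, T]
r2 m[φ2→C] = [T, T, T]
r2 m[φ3→H] = [T, T, T]
r2 m[φ3→E] = [T, T, T]
r2 m[φ4→B] = [F, F, T]
r2 m[φ4→S] = [T, T, T]
r2 m[φ5→B] = [T, F, F]
r2 m[φ5→K] = [F, T, T]
r2 m[φ6→H] = [T, T, F]
r2 m[φ6→E] = [T, T, T]
r2 m[φ7→E] = [T, T, T]
r2 m[φ7→K] = [T, T, T]
r2 m[φ8→B] = [T, T, T]
r2 m[φ8→E] = [T, T, T]
r2 m[φ9→E] = [T, T, T]
r2 m[φ9→K] = [T, T, T]
r2 m[J→φ0] = [T, T, T]
r2 m[B→φ4] = [T, F, F]
r2 m[B→φ5] = [F, F, T]
r2 m[B→φ8] = [F, F, F]
r2 m[S→φ2] = [T, T, T]
r2 m[S→φ4] = [T, T, T]
r2 m[H→φ1] = [T, T, F]
r2 m[H→φ3] = [F, T, F]
r2 m[H→φ6] = [F, T, T]
r2 m[E→φ3] = [T, T, T]
r2 m[E→φ6] = [T, T, T]
r2 m[E→φ7] = [T, T, T]
r2 m[E→φ8] = [T, T, T]
r2 m[E→φ9] = [T, T, T]
r2 m[K→φ5] = [T, T, T]
r2 m[K→φ7] = [F, T, T]
r2 m[K→φ9] = [F, T, T]
r2 m[C→φ0] = [T, T, T]
r2 m[C→φ1] = [T, T, T]
r2 m[C→φ2] = [T, T, T]
r3 m[φ0→J] = [T, T, T]
r3 m[φ0→C] = [T, T, T]
r3 m[φ1→H] = [F, T, T]
r3 m[φ1→C] = [T, T, T]
r3 m[φ2→S] = [T, T, T]
r3 m[φ2→C] = [T, T, T]
r3 m[φ3→H] = [T, T, T]
r3 m[φ3→E] = [F, T, T]
r3 m[φ4→B] = [F, F, T]
r3 m[φ4→S] = [F, F, F]
r3 m[φ5→B] = [T, F, F]
r3 m[φ5→K] = [F, F, F]
r3 m[φ6→H] = [T, T, F]
r3 m[φ6→E] = [T, F, T]
r3 m[φ7→E] = [T, F, T]
r3 m[φ7→K] = [T, T, T]
r3 m[φ8→B] = [T, T, T]
r3 m[φ8→E] = [F, F, F]
r3 m[φ9→E] = [T, T, T]
r3 m[φ9→K] = [T, T, T]
r3 m[J→φ0] = [T, T, T]
r3 m[B→φ4] = [T, F, F]
r3 m[B→φ5] = [F, F, T]
r3 m[B→φ8] = [F, F, F]
r3 m[S→φ2] = [T, T, T]
r3 m[S→φ4] = [T, T, T]
r3 m[H→φ1] = [T, T, F]
r3 m[H→φ3] = [F, T, F]
r3 m[H→φ6] = [F, T, T]
r3 m[E→φ3] = [T, T, T]
r3 m[E→φ6] = [T, T, T]
r3 m[E→φ7] = [T, T, T]
r3 m[E→φ8] = [T, T, T]
r3 m[E→φ9] = [T, T, T]
r3 m[K→φ5] = [T, T, T]
r3 m[K→φ7] = [F, T, T]
r3 m[K→φ9] = [F, T, T]
r3 m[C→φ0] = [T, T, T]
r3 m[C→φ1] = [T, T, T]
r3 m[C→φ2] = [T, T, T]
no fixed point within 3 rounds

NOT CONVERGED within 3 rounds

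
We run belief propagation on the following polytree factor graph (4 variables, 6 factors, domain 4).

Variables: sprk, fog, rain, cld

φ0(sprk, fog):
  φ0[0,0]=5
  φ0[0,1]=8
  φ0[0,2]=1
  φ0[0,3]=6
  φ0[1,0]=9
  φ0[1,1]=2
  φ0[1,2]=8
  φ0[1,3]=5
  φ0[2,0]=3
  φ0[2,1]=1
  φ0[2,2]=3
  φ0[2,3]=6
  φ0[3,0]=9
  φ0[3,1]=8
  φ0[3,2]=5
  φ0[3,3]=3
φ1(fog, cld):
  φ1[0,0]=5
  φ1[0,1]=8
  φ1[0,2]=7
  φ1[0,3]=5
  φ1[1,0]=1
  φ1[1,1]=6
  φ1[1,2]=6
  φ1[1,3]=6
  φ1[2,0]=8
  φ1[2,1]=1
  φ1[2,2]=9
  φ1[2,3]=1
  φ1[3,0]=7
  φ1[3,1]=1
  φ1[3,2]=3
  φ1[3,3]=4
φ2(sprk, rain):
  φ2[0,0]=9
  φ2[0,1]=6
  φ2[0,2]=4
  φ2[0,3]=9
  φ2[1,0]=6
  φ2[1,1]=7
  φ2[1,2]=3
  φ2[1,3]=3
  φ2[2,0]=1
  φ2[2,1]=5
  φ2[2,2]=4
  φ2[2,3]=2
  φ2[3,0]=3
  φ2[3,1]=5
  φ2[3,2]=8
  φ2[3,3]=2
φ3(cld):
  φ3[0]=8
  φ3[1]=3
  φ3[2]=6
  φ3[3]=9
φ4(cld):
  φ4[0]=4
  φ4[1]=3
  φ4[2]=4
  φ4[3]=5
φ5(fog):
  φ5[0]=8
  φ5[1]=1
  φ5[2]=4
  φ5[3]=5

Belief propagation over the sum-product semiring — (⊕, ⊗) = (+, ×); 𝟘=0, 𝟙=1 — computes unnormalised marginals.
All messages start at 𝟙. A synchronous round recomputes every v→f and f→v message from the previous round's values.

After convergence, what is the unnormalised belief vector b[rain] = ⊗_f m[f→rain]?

b[rain] = [1097375, 1314408, 1087295, 842071]

init: all messages = 𝟙 over 4 values
r1 m[φ0→sprk] = [20, 24, 13, 25]
r1 m[φ0→fog] = [26, 19, 17, 20]
r1 m[φ1→fog] = [25, 19, 19, 15]
r1 m[φ1→cld] = [21, 16, 25, 16]
r1 m[φ2→sprk] = [28, 19, 12, 18]
r1 m[φ2→rain] = [19, 23, 19, 16]
r1 m[φ3→cld] = [8, 3, 6, 9]
r1 m[φ4→cld] = [4, 3, 4, 5]
r1 m[φ5→fog] = [8, 1, 4, 5]
r1 m[sprk→φ0] = [1, 1, 1, 1]
r1 m[sprk→φ2] = [1, 1, 1, 1]
r1 m[fog→φ0] = [1, 1, 1, 1]
r1 m[fog→φ1] = [1, 1, 1, 1]
r1 m[fog→φ5] = [1, 1, 1, 1]
r1 m[rain→φ2] = [1, 1, 1, 1]
r1 m[cld→φ1] = [1, 1, 1, 1]
r1 m[cld→φ3] = [1, 1, 1, 1]
r1 m[cld→φ4] = [1, 1, 1, 1]
r2 m[φ0→sprk] = [20, 24, 13, 25]
r2 m[φ0→fog] = [26, 19, 17, 20]
r2 m[φ1→fog] = [25, 19, 19, 15]
r2 m[φ1→cld] = [21, 16, 25, 16]
r2 m[φ2→sprk] = [28, 19, 12, 18]
r2 m[φ2→rain] = [19, 23, 19, 16]
r2 m[φ3→cld] = [8, 3, 6, 9]
r2 m[φ4→cld] = [4, 3, 4, 5]
r2 m[φ5→fog] = [8, 1, 4, 5]
r2 m[sprk→φ0] = [28, 19, 12, 18]
r2 m[sprk→φ2] = [20, 24, 13, 25]
r2 m[fog→φ0] = [200, 19, 76, 75]
r2 m[fog→φ1] = [208, 19, 68, 100]
r2 m[fog→φ5] = [650, 361, 323, 300]
r2 m[rain→φ2] = [1, 1, 1, 1]
r2 m[cld→φ1] = [32, 9, 24, 45]
r2 m[cld→φ3] = [84, 48, 100, 80]
r2 m[cld→φ4] = [168, 48, 150, 144]
r3 m[φ0→sprk] = [1678, 2821, 1297, 2557]
r3 m[φ0→fog] = [509, 418, 306, 389]
r3 m[φ1→fog] = [625, 500, 526, 485]
r3 m[φ1→cld] = [2303, 1946, 2482, 1622]
r3 m[φ2→sprk] = [28, 19, 12, 18]
r3 m[φ2→rain] = [412, 478, 404, 328]
r3 m[φ3→cld] = [8, 3, 6, 9]
r3 m[φ4→cld] = [4, 3, 4, 5]
r3 m[φ5→fog] = [8, 1, 4, 5]
r3 m[sprk→φ0] = [28, 19, 12, 18]
r3 m[sprk→φ2] = [20, 24, 13, 25]
r3 m[fog→φ0] = [200, 19, 76, 75]
r3 m[fog→φ1] = [208, 19, 68, 100]
r3 m[fog→φ5] = [650, 361, 323, 300]
r3 m[rain→φ2] = [1, 1, 1, 1]
r3 m[cld→φ1] = [32, 9, 24, 45]
r3 m[cld→φ3] = [84, 48, 100, 80]
r3 m[cld→φ4] = [168, 48, 150, 144]
r4 m[φ0→sprk] = [1678, 2821, 1297, 2557]
r4 m[φ0→fog] = [509, 418, 306, 389]
r4 m[φ1→fog] = [625, 500, 526, 485]
r4 m[φ1→cld] = [2303, 1946, 2482, 1622]
r4 m[φ2→sprk] = [28, 19, 12, 18]
r4 m[φ2→rain] = [412, 478, 404, 328]
r4 m[φ3→cld] = [8, 3, 6, 9]
r4 m[φ4→cld] = [4, 3, 4, 5]
r4 m[φ5→fog] = [8, 1, 4, 5]
r4 m[sprk→φ0] = [28, 19, 12, 18]
r4 m[sprk→φ2] = [1678, 2821, 1297, 2557]
r4 m[fog→φ0] = [5000, 500, 2104, 2425]
r4 m[fog→φ1] = [4072, 418, 1224, 1945]
r4 m[fog→φ5] = [318125, 209000, 160956, 188665]
r4 m[rain→φ2] = [1, 1, 1, 1]
r4 m[cld→φ1] = [32, 9, 24, 45]
r4 m[cld→φ3] = [9212, 5838, 9928, 8110]
r4 m[cld→φ4] = [18424, 5838, 14892, 14598]
r5 m[φ0→sprk] = [45654, 74957, 36362, 66795]
r5 m[φ0→fog] = [509, 418, 306, 389]
r5 m[φ1→fog] = [625, 500, 526, 485]
r5 m[φ1→cld] = [44185, 38253, 47863, 31872]
r5 m[φ2→sprk] = [28, 19, 12, 18]
r5 m[φ2→rain] = [40996, 49085, 40819, 31273]
r5 m[φ3→cld] = [8, 3, 6, 9]
r5 m[φ4→cld] = [4, 3, 4, 5]
r5 m[φ5→fog] = [8, 1, 4, 5]
r5 m[sprk→φ0] = [28, 19, 12, 18]
r5 m[sprk→φ2] = [1678, 2821, 1297, 2557]
r5 m[fog→φ0] = [5000, 500, 2104, 2425]
r5 m[fog→φ1] = [4072, 418, 1224, 1945]
r5 m[fog→φ5] = [318125, 209000, 160956, 188665]
r5 m[rain→φ2] = [1, 1, 1, 1]
r5 m[cld→φ1] = [32, 9, 24, 45]
r5 m[cld→φ3] = [9212, 5838, 9928, 8110]
r5 m[cld→φ4] = [18424, 5838, 14892, 14598]
r6 m[φ0→sprk] = [45654, 74957, 36362, 66795]
r6 m[φ0→fog] = [509, 418, 306, 389]
r6 m[φ1→fog] = [625, 500, 526, 485]
r6 m[φ1→cld] = [44185, 38253, 47863, 31872]
r6 m[φ2→sprk] = [28, 19, 12, 18]
r6 m[φ2→rain] = [40996, 49085, 40819, 31273]
r6 m[φ3→cld] = [8, 3, 6, 9]
r6 m[φ4→cld] = [4, 3, 4, 5]
r6 m[φ5→fog] = [8, 1, 4, 5]
r6 m[sprk→φ0] = [28, 19, 12, 18]
r6 m[sprk→φ2] = [45654, 74957, 36362, 66795]
r6 m[fog→φ0] = [5000, 500, 2104, 2425]
r6 m[fog→φ1] = [4072, 418, 1224, 1945]
r6 m[fog→φ5] = [318125, 209000, 160956, 188665]
r6 m[rain→φ2] = [1, 1, 1, 1]
r6 m[cld→φ1] = [32, 9, 24, 45]
r6 m[cld→φ3] = [176740, 114759, 191452, 159360]
r6 m[cld→φ4] = [353480, 114759, 287178, 286848]
r7 m[φ0→sprk] = [45654, 74957, 36362, 66795]
r7 m[φ0→fog] = [509, 418, 306, 389]
r7 m[φ1→fog] = [625, 500, 526, 485]
r7 m[φ1→cld] = [44185, 38253, 47863, 31872]
r7 m[φ2→sprk] = [28, 19, 12, 18]
r7 m[φ2→rain] = [1097375, 1314408, 1087295, 842071]
r7 m[φ3→cld] = [8, 3, 6, 9]
r7 m[φ4→cld] = [4, 3, 4, 5]
r7 m[φ5→fog] = [8, 1, 4, 5]
r7 m[sprk→φ0] = [28, 19, 12, 18]
r7 m[sprk→φ2] = [45654, 74957, 36362, 66795]
r7 m[fog→φ0] = [5000, 500, 2104, 2425]
r7 m[fog→φ1] = [4072, 418, 1224, 1945]
r7 m[fog→φ5] = [318125, 209000, 160956, 188665]
r7 m[rain→φ2] = [1, 1, 1, 1]
r7 m[cld→φ1] = [32, 9, 24, 45]
r7 m[cld→φ3] = [176740, 114759, 191452, 159360]
r7 m[cld→φ4] = [353480, 114759, 287178, 286848]
r8 m[φ0→sprk] = [45654, 74957, 36362, 66795]
r8 m[φ0→fog] = [509, 418, 306, 389]
r8 m[φ1→fog] = [625, 500, 526, 485]
r8 m[φ1→cld] = [44185, 38253, 47863, 31872]
r8 m[φ2→sprk] = [28, 19, 12, 18]
r8 m[φ2→rain] = [1097375, 1314408, 1087295, 842071]
r8 m[φ3→cld] = [8, 3, 6, 9]
r8 m[φ4→cld] = [4, 3, 4, 5]
r8 m[φ5→fog] = [8, 1, 4, 5]
r8 m[sprk→φ0] = [28, 19, 12, 18]
r8 m[sprk→φ2] = [45654, 74957, 36362, 66795]
r8 m[fog→φ0] = [5000, 500, 2104, 2425]
r8 m[fog→φ1] = [4072, 418, 1224, 1945]
r8 m[fog→φ5] = [318125, 209000, 160956, 188665]
r8 m[rain→φ2] = [1, 1, 1, 1]
r8 m[cld→φ1] = [32, 9, 24, 45]
r8 m[cld→φ3] = [176740, 114759, 191452, 159360]
r8 m[cld→φ4] = [353480, 114759, 287178, 286848]
fixed point reached at round 8
b[rain] = ⊗ incoming = [1097375, 1314408, 1087295, 842071]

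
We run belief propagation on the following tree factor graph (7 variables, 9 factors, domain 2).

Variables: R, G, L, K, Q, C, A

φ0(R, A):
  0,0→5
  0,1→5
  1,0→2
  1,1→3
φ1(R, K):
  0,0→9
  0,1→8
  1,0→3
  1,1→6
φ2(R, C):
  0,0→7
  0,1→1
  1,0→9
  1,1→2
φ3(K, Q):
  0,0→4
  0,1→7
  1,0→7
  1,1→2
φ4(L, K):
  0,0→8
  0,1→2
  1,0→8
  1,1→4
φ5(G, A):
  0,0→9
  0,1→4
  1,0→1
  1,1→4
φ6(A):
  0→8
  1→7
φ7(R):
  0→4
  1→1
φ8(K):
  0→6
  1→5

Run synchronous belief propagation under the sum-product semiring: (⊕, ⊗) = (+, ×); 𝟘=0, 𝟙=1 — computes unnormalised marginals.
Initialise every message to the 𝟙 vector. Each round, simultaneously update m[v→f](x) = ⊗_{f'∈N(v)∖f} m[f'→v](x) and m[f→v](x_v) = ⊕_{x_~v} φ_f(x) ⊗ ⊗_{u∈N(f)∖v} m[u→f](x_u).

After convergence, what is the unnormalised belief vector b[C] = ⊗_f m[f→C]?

b[C] = [236216736, 34867008]

init: all messages = 𝟙 over 2 values
r1 m[φ0→R] = [10, 5]
r1 m[φ0→A] = [7, 8]
r1 m[φ1→R] = [17, 9]
r1 m[φ1→K] = [12, 14]
r1 m[φ2→R] = [8, 11]
r1 m[φ2→C] = [16, 3]
r1 m[φ3→K] = [11, 9]
r1 m[φ3→Q] = [11, 9]
r1 m[φ4→L] = [10, 12]
r1 m[φ4→K] = [16, 6]
r1 m[φ5→G] = [13, 5]
r1 m[φ5→A] = [10, 8]
r1 m[φ6→A] = [8, 7]
r1 m[φ7→R] = [4, 1]
r1 m[φ8→K] = [6, 5]
r1 m[R→φ0] = [1, 1]
r1 m[R→φ1] = [1, 1]
r1 m[R→φ2] = [1, 1]
r1 m[R→φ7] = [1, 1]
r1 m[G→φ5] = [1, 1]
r1 m[L→φ4] = [1, 1]
r1 m[K→φ1] = [1, 1]
r1 m[K→φ3] = [1, 1]
r1 m[K→φ4] = [1, 1]
r1 m[K→φ8] = [1, 1]
r1 m[Q→φ3] = [1, 1]
r1 m[C→φ2] = [1, 1]
r1 m[A→φ0] = [1, 1]
r1 m[A→φ5] = [1, 1]
r1 m[A→φ6] = [1, 1]
r2 m[φ0→R] = [10, 5]
r2 m[φ0→A] = [7, 8]
r2 m[φ1→R] = [17, 9]
r2 m[φ1→K] = [12, 14]
r2 m[φ2→R] = [8, 11]
r2 m[φ2→C] = [16, 3]
r2 m[φ3→K] = [11, 9]
r2 m[φ3→Q] = [11, 9]
r2 m[φ4→L] = [10, 12]
r2 m[φ4→K] = [16, 6]
r2 m[φ5→G] = [13, 5]
r2 m[φ5→A] = [10, 8]
r2 m[φ6→A] = [8, 7]
r2 m[φ7→R] = [4, 1]
r2 m[φ8→K] = [6, 5]
r2 m[R→φ0] = [544, 99]
r2 m[R→φ1] = [320, 55]
r2 m[R→φ2] = [680, 45]
r2 m[R→φ7] = [1360, 495]
r2 m[G→φ5] = [1, 1]
r2 m[L→φ4] = [1, 1]
r2 m[K→φ1] = [1056, 270]
r2 m[K→φ3] = [1152, 420]
r2 m[K→φ4] = [792, 630]
r2 m[K→φ8] = [2112, 756]
r2 m[Q→φ3] = [1, 1]
r2 m[C→φ2] = [1, 1]
r2 m[A→φ0] = [80, 56]
r2 m[A→φ5] = [56, 56]
r2 m[A→φ6] = [70, 64]
r3 m[φ0→R] = [680, 328]
r3 m[φ0→A] = [2918, 3017]
r3 m[φ1→R] = [11664, 4788]
r3 m[φ1→K] = [3045, 2890]
r3 m[φ2→R] = [8, 11]
r3 m[φ2→C] = [5165, 770]
r3 m[φ3→K] = [11, 9]
r3 m[φ3→Q] = [7548, 8904]
r3 m[φ4→L] = [7596, 8856]
r3 m[φ4→K] = [16, 6]
r3 m[φ5→G] = [728, 280]
r3 m[φ5→A] = [10, 8]
r3 m[φ6→A] = [8, 7]
r3 m[φ7→R] = [4, 1]
r3 m[φ8→K] = [6, 5]
r3 m[R→φ0] = [544, 99]
r3 m[R→φ1] = [320, 55]
r3 m[R→φ2] = [680, 45]
r3 m[R→φ7] = [1360, 495]
r3 m[G→φ5] = [1, 1]
r3 m[L→φ4] = [1, 1]
r3 m[K→φ1] = [1056, 270]
r3 m[K→φ3] = [1152, 420]
r3 m[K→φ4] = [792, 630]
r3 m[K→φ8] = [2112, 756]
r3 m[Q→φ3] = [1, 1]
r3 m[C→φ2] = [1, 1]
r3 m[A→φ0] = [80, 56]
r3 m[A→φ5] = [56, 56]
r3 m[A→φ6] = [70, 64]
r4 m[φ0→R] = [680, 328]
r4 m[φ0→A] = [2918, 3017]
r4 m[φ1→R] = [11664, 4788]
r4 m[φ1→K] = [3045, 2890]
r4 m[φ2→R] = [8, 11]
r4 m[φ2→C] = [5165, 770]
r4 m[φ3→K] = [11, 9]
r4 m[φ3→Q] = [7548, 8904]
r4 m[φ4→L] = [7596, 8856]
r4 m[φ4→K] = [16, 6]
r4 m[φ5→G] = [728, 280]
r4 m[φ5→A] = [10, 8]
r4 m[φ6→A] = [8, 7]
r4 m[φ7→R] = [4, 1]
r4 m[φ8→K] = [6, 5]
r4 m[R→φ0] = [373248, 52668]
r4 m[R→φ1] = [21760, 3608]
r4 m[R→φ2] = [31726080, 1570464]
r4 m[R→φ7] = [63452160, 17275104]
r4 m[G→φ5] = [1, 1]
r4 m[L→φ4] = [1, 1]
r4 m[K→φ1] = [1056, 270]
r4 m[K→φ3] = [292320, 86700]
r4 m[K→φ4] = [200970, 130050]
r4 m[K→φ8] = [535920, 156060]
r4 m[Q→φ3] = [1, 1]
r4 m[C→φ2] = [1, 1]
r4 m[A→φ0] = [80, 56]
r4 m[A→φ5] = [23344, 21119]
r4 m[A→φ6] = [29180, 24136]
r5 m[φ0→R] = [680, 328]
r5 m[φ0→A] = [1971576, 2024244]
r5 m[φ1→R] = [11664, 4788]
r5 m[φ1→K] = [206664, 195728]
r5 m[φ2→R] = [8, 11]
r5 m[φ2→C] = [236216736, 34867008]
r5 m[φ3→K] = [11, 9]
r5 m[φ3→Q] = [1776180, 2219640]
r5 m[φ4→L] = [1867860, 2127960]
r5 m[φ4→K] = [16, 6]
r5 m[φ5→G] = [294572, 107820]
r5 m[φ5→A] = [10, 8]
r5 m[φ6→A] = [8, 7]
r5 m[φ7→R] = [4, 1]
r5 m[φ8→K] = [6, 5]
r5 m[R→φ0] = [373248, 52668]
r5 m[R→φ1] = [21760, 3608]
r5 m[R→φ2] = [31726080, 1570464]
r5 m[R→φ7] = [63452160, 17275104]
r5 m[G→φ5] = [1, 1]
r5 m[L→φ4] = [1, 1]
r5 m[K→φ1] = [1056, 270]
r5 m[K→φ3] = [292320, 86700]
r5 m[K→φ4] = [200970, 130050]
r5 m[K→φ8] = [535920, 156060]
r5 m[Q→φ3] = [1, 1]
r5 m[C→φ2] = [1, 1]
r5 m[A→φ0] = [80, 56]
r5 m[A→φ5] = [23344, 21119]
r5 m[A→φ6] = [29180, 24136]
r6 m[φ0→R] = [680, 328]
r6 m[φ0→A] = [1971576, 2024244]
r6 m[φ1→R] = [11664, 4788]
r6 m[φ1→K] = [206664, 195728]
r6 m[φ2→R] = [8, 11]
r6 m[φ2→C] = [236216736, 34867008]
r6 m[φ3→K] = [11, 9]
r6 m[φ3→Q] = [1776180, 2219640]
r6 m[φ4→L] = [1867860, 2127960]
r6 m[φ4→K] = [16, 6]
r6 m[φ5→G] = [294572, 107820]
r6 m[φ5→A] = [10, 8]
r6 m[φ6→A] = [8, 7]
r6 m[φ7→R] = [4, 1]
r6 m[φ8→K] = [6, 5]
r6 m[R→φ0] = [373248, 52668]
r6 m[R→φ1] = [21760, 3608]
r6 m[R→φ2] = [31726080, 1570464]
r6 m[R→φ7] = [63452160, 17275104]
r6 m[G→φ5] = [1, 1]
r6 m[L→φ4] = [1, 1]
r6 m[K→φ1] = [1056, 270]
r6 m[K→φ3] = [19839744, 5871840]
r6 m[K→φ4] = [13639824, 8807760]
r6 m[K→φ8] = [36372864, 10569312]
r6 m[Q→φ3] = [1, 1]
r6 m[C→φ2] = [1, 1]
r6 m[A→φ0] = [80, 56]
r6 m[A→φ5] = [15772608, 14169708]
r6 m[A→φ6] = [19715760, 16193952]
r7 m[φ0→R] = [680, 328]
r7 m[φ0→A] = [1971576, 2024244]
r7 m[φ1→R] = [11664, 4788]
r7 m[φ1→K] = [206664, 195728]
r7 m[φ2→R] = [8, 11]
r7 m[φ2→C] = [236216736, 34867008]
r7 m[φ3→K] = [11, 9]
r7 m[φ3→Q] = [120461856, 150621888]
r7 m[φ4→L] = [126734112, 144349632]
r7 m[φ4→K] = [16, 6]
r7 m[φ5→G] = [198632304, 72451440]
r7 m[φ5→A] = [10, 8]
r7 m[φ6→A] = [8, 7]
r7 m[φ7→R] = [4, 1]
r7 m[φ8→K] = [6, 5]
r7 m[R→φ0] = [373248, 52668]
r7 m[R→φ1] = [21760, 3608]
r7 m[R→φ2] = [31726080, 1570464]
r7 m[R→φ7] = [63452160, 17275104]
r7 m[G→φ5] = [1, 1]
r7 m[L→φ4] = [1, 1]
r7 m[K→φ1] = [1056, 270]
r7 m[K→φ3] = [19839744, 5871840]
r7 m[K→φ4] = [13639824, 8807760]
r7 m[K→φ8] = [36372864, 10569312]
r7 m[Q→φ3] = [1, 1]
r7 m[C→φ2] = [1, 1]
r7 m[A→φ0] = [80, 56]
r7 m[A→φ5] = [15772608, 14169708]
r7 m[A→φ6] = [19715760, 16193952]
r8 m[φ0→R] = [680, 328]
r8 m[φ0→A] = [1971576, 2024244]
r8 m[φ1→R] = [11664, 4788]
r8 m[φ1→K] = [206664, 195728]
r8 m[φ2→R] = [8, 11]
r8 m[φ2→C] = [236216736, 34867008]
r8 m[φ3→K] = [11, 9]
r8 m[φ3→Q] = [120461856, 150621888]
r8 m[φ4→L] = [126734112, 144349632]
r8 m[φ4→K] = [16, 6]
r8 m[φ5→G] = [198632304, 72451440]
r8 m[φ5→A] = [10, 8]
r8 m[φ6→A] = [8, 7]
r8 m[φ7→R] = [4, 1]
r8 m[φ8→K] = [6, 5]
r8 m[R→φ0] = [373248, 52668]
r8 m[R→φ1] = [21760, 3608]
r8 m[R→φ2] = [31726080, 1570464]
r8 m[R→φ7] = [63452160, 17275104]
r8 m[G→φ5] = [1, 1]
r8 m[L→φ4] = [1, 1]
r8 m[K→φ1] = [1056, 270]
r8 m[K→φ3] = [19839744, 5871840]
r8 m[K→φ4] = [13639824, 8807760]
r8 m[K→φ8] = [36372864, 10569312]
r8 m[Q→φ3] = [1, 1]
r8 m[C→φ2] = [1, 1]
r8 m[A→φ0] = [80, 56]
r8 m[A→φ5] = [15772608, 14169708]
r8 m[A→φ6] = [19715760, 16193952]
fixed point reached at round 8
b[C] = ⊗ incoming = [236216736, 34867008]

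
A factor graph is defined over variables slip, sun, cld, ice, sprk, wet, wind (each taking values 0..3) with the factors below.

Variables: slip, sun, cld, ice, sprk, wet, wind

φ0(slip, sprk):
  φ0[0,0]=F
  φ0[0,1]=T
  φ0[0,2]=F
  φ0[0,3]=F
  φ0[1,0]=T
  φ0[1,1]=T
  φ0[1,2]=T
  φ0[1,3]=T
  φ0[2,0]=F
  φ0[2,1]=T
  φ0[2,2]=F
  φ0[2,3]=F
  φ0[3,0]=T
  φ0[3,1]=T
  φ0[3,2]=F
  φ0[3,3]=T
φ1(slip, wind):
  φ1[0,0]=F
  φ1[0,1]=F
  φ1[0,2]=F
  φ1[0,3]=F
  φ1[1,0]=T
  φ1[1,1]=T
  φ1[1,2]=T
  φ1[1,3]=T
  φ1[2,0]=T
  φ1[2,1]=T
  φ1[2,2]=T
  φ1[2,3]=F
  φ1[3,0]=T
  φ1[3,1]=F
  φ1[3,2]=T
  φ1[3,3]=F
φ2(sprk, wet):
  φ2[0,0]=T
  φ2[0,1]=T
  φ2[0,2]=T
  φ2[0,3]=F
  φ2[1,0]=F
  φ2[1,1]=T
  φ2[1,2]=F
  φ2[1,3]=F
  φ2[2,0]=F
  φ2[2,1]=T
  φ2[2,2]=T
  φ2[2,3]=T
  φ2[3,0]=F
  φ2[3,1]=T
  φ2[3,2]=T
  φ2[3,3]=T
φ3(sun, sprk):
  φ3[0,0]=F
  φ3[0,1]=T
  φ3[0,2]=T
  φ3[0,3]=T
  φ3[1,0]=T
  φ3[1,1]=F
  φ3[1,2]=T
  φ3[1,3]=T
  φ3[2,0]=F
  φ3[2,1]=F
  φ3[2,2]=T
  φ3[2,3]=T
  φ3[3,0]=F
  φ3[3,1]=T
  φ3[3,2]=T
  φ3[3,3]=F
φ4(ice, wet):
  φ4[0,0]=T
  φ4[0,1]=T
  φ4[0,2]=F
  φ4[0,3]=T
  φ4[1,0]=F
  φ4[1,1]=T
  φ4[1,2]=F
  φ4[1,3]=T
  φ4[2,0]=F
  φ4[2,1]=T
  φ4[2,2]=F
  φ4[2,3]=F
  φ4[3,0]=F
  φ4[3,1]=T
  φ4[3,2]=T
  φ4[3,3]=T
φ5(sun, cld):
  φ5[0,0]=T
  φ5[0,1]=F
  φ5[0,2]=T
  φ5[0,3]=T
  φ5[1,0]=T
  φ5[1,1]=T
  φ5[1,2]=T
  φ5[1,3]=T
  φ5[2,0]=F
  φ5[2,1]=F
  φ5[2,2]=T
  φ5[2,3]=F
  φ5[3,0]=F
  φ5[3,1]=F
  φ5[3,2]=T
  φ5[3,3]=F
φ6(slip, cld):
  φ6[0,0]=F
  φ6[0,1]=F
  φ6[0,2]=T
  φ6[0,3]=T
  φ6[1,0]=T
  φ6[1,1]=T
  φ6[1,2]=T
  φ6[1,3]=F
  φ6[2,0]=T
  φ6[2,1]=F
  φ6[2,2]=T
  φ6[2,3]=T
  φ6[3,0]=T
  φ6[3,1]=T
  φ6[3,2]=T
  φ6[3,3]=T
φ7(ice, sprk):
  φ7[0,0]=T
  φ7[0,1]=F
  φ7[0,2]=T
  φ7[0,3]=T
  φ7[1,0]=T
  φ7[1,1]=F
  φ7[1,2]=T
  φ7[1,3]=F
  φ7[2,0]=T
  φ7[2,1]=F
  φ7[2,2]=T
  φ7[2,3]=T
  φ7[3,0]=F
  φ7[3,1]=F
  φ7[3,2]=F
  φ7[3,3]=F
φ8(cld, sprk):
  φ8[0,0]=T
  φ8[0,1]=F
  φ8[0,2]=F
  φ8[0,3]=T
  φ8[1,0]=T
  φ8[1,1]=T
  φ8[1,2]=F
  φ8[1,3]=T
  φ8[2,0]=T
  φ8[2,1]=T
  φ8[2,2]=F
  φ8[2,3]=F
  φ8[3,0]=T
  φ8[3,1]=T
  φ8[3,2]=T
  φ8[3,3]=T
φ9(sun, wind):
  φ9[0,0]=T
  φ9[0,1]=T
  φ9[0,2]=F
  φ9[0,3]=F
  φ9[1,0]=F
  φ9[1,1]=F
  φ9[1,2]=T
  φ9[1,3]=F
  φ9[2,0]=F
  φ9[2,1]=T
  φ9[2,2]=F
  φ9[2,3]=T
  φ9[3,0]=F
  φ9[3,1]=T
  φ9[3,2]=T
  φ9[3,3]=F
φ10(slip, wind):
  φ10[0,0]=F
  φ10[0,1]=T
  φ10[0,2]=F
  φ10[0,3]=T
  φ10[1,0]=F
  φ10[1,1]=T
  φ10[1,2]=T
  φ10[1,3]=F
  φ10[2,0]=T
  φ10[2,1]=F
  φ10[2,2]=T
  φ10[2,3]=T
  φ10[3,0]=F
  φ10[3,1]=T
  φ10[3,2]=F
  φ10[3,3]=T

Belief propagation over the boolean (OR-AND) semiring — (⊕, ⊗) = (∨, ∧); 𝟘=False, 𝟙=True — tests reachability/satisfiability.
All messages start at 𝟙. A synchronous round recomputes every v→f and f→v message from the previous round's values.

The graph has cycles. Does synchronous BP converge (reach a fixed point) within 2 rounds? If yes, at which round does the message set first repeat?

init: all messages = 𝟙 over 4 values
r1 m[φ0→slip] = [T, T, T, T]
r1 m[φ0→sprk] = [T, T, T, T]
r1 m[φ1→slip] = [F, T, T, T]
r1 m[φ1→wind] = [T, T, T, T]
r1 m[φ2→sprk] = [T, T, T, T]
r1 m[φ2→wet] = [T, T, T, T]
r1 m[φ3→sun] = [T, T, T, T]
r1 m[φ3→sprk] = [T, T, T, T]
r1 m[φ4→ice] = [T, T, T, T]
r1 m[φ4→wet] = [T, T, T, T]
r1 m[φ5→sun] = [T, T, T, T]
r1 m[φ5→cld] = [T, T, T, T]
r1 m[φ6→slip] = [T, T, T, T]
r1 m[φ6→cld] = [T, T, T, T]
r1 m[φ7→ice] = [T, T, T, F]
r1 m[φ7→sprk] = [T, F, T, T]
r1 m[φ8→cld] = [T, T, T, T]
r1 m[φ8→sprk] = [T, T, T, T]
r1 m[φ9→sun] = [T, T, T, T]
r1 m[φ9→wind] = [T, T, T, T]
r1 m[φ10→slip] = [T, T, T, T]
r1 m[φ10→wind] = [T, T, T, T]
r1 m[slip→φ0] = [T, T, T, T]
r1 m[slip→φ1] = [T, T, T, T]
r1 m[slip→φ6] = [T, T, T, T]
r1 m[slip→φ10] = [T, T, T, T]
r1 m[sun→φ3] = [T, T, T, T]
r1 m[sun→φ5] = [T, T, T, T]
r1 m[sun→φ9] = [T, T, T, T]
r1 m[cld→φ5] = [T, T, T, T]
r1 m[cld→φ6] = [T, T, T, T]
r1 m[cld→φ8] = [T, T, T, T]
r1 m[ice→φ4] = [T, T, T, T]
r1 m[ice→φ7] = [T, T, T, T]
r1 m[sprk→φ0] = [T, T, T, T]
r1 m[sprk→φ2] = [T, T, T, T]
r1 m[sprk→φ3] = [T, T, T, T]
r1 m[sprk→φ7] = [T, T, T, T]
r1 m[sprk→φ8] = [T, T, T, T]
r1 m[wet→φ2] = [T, T, T, T]
r1 m[wet→φ4] = [T, T, T, T]
r1 m[wind→φ1] = [T, T, T, T]
r1 m[wind→φ9] = [T, T, T, T]
r1 m[wind→φ10] = [T, T, T, T]
r2 m[φ0→slip] = [T, T, T, T]
r2 m[φ0→sprk] = [T, T, T, T]
r2 m[φ1→slip] = [F, T, T, T]
r2 m[φ1→wind] = [T, T, T, T]
r2 m[φ2→sprk] = [T, T, T, T]
r2 m[φ2→wet] = [T, T, T, T]
r2 m[φ3→sun] = [T, T, T, T]
r2 m[φ3→sprk] = [T, T, T, T]
r2 m[φ4→ice] = [T, T, T, T]
r2 m[φ4→wet] = [T, T, T, T]
r2 m[φ5→sun] = [T, T, T, T]
r2 m[φ5→cld] = [T, T, T, T]
r2 m[φ6→slip] = [T, T, T, T]
r2 m[φ6→cld] = [T, T, T, T]
r2 m[φ7→ice] = [T, T, T, F]
r2 m[φ7→sprk] = [T, F, T, T]
r2 m[φ8→cld] = [T, T, T, T]
r2 m[φ8→sprk] = [T, T, T, T]
r2 m[φ9→sun] = [T, T, T, T]
r2 m[φ9→wind] = [T, T, T, T]
r2 m[φ10→slip] = [T, T, T, T]
r2 m[φ10→wind] = [T, T, T, T]
r2 m[slip→φ0] = [F, T, T, T]
r2 m[slip→φ1] = [T, T, T, T]
r2 m[slip→φ6] = [F, T, T, T]
r2 m[slip→φ10] = [F, T, T, T]
r2 m[sun→φ3] = [T, T, T, T]
r2 m[sun→φ5] = [T, T, T, T]
r2 m[sun→φ9] = [T, T, T, T]
r2 m[cld→φ5] = [T, T, T, T]
r2 m[cld→φ6] = [T, T, T, T]
r2 m[cld→φ8] = [T, T, T, T]
r2 m[ice→φ4] = [T, T, T, F]
r2 m[ice→φ7] = [T, T, T, T]
r2 m[sprk→φ0] = [T, F, T, T]
r2 m[sprk→φ2] = [T, F, T, T]
r2 m[sprk→φ3] = [T, F, T, T]
r2 m[sprk→φ7] = [T, T, T, T]
r2 m[sprk→φ8] = [T, F, T, T]
r2 m[wet→φ2] = [T, T, T, T]
r2 m[wet→φ4] = [T, T, T, T]
r2 m[wind→φ1] = [T, T, T, T]
r2 m[wind→φ9] = [T, T, T, T]
r2 m[wind→φ10] = [T, T, T, T]
no fixed point within 2 rounds

NOT CONVERGED within 2 rounds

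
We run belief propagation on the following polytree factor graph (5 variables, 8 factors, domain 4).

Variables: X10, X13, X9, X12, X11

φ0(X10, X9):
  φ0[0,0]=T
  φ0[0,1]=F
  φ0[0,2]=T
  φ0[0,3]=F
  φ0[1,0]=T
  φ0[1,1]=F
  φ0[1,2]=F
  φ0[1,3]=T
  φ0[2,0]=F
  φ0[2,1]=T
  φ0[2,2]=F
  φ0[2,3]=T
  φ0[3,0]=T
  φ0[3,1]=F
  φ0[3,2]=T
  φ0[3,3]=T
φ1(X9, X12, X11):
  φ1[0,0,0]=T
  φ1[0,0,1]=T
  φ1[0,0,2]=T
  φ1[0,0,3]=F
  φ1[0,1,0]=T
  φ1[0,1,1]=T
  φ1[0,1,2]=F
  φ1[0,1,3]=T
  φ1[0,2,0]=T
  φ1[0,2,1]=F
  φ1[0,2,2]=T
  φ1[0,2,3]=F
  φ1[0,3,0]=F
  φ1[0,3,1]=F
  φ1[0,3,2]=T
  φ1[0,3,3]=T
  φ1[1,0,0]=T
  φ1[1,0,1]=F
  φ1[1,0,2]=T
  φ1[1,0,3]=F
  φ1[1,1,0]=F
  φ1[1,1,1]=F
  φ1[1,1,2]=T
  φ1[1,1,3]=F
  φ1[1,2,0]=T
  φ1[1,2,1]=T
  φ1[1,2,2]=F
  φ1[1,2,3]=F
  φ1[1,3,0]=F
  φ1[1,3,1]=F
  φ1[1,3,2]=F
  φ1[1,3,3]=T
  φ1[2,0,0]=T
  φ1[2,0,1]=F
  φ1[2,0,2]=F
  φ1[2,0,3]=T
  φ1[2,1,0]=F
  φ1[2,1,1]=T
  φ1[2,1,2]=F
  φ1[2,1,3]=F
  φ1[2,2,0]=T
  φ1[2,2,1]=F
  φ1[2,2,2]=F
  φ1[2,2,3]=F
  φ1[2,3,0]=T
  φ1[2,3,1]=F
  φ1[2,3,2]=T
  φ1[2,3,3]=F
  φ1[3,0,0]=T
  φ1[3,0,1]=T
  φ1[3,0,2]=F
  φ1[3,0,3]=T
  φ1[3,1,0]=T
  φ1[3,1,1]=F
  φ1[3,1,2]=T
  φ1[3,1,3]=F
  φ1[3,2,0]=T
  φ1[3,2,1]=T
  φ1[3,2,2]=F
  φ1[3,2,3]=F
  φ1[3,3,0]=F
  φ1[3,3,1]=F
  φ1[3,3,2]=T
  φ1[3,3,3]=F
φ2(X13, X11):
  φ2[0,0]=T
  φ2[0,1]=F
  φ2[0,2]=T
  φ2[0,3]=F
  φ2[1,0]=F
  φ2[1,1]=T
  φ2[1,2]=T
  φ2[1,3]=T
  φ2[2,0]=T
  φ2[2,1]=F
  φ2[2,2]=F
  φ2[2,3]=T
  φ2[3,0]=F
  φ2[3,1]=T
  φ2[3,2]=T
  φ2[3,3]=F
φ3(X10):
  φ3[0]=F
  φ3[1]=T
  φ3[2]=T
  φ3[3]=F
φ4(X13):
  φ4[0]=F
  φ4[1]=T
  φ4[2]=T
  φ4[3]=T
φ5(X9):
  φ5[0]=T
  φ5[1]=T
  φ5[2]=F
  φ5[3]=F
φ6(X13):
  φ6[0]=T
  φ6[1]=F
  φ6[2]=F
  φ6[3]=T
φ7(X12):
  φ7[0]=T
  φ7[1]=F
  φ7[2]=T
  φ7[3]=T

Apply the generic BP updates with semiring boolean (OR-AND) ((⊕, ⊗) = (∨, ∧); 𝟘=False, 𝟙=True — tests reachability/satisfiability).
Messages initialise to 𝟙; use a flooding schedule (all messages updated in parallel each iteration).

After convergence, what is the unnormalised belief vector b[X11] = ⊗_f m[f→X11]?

b[X11] = [F, T, T, F]

init: all messages = 𝟙 over 4 values
r1 m[φ0→X10] = [T, T, T, T]
r1 m[φ0→X9] = [T, T, T, T]
r1 m[φ1→X9] = [T, T, T, T]
r1 m[φ1→X12] = [T, T, T, T]
r1 m[φ1→X11] = [T, T, T, T]
r1 m[φ2→X13] = [T, T, T, T]
r1 m[φ2→X11] = [T, T, T, T]
r1 m[φ3→X10] = [F, T, T, F]
r1 m[φ4→X13] = [F, T, T, T]
r1 m[φ5→X9] = [T, T, F, F]
r1 m[φ6→X13] = [T, F, F, T]
r1 m[φ7→X12] = [T, F, T, T]
r1 m[X10→φ0] = [T, T, T, T]
r1 m[X10→φ3] = [T, T, T, T]
r1 m[X13→φ2] = [T, T, T, T]
r1 m[X13→φ4] = [T, T, T, T]
r1 m[X13→φ6] = [T, T, T, T]
r1 m[X9→φ0] = [T, T, T, T]
r1 m[X9→φ1] = [T, T, T, T]
r1 m[X9→φ5] = [T, T, T, T]
r1 m[X12→φ1] = [T, T, T, T]
r1 m[X12→φ7] = [T, T, T, T]
r1 m[X11→φ1] = [T, T, T, T]
r1 m[X11→φ2] = [T, T, T, T]
r2 m[φ0→X10] = [T, T, T, T]
r2 m[φ0→X9] = [T, T, T, T]
r2 m[φ1→X9] = [T, T, T, T]
r2 m[φ1→X12] = [T, T, T, T]
r2 m[φ1→X11] = [T, T, T, T]
r2 m[φ2→X13] = [T, T, T, T]
r2 m[φ2→X11] = [T, T, T, T]
r2 m[φ3→X10] = [F, T, T, F]
r2 m[φ4→X13] = [F, T, T, T]
r2 m[φ5→X9] = [T, T, F, F]
r2 m[φ6→X13] = [T, F, F, T]
r2 m[φ7→X12] = [T, F, T, T]
r2 m[X10→φ0] = [F, T, T, F]
r2 m[X10→φ3] = [T, T, T, T]
r2 m[X13→φ2] = [F, F, F, T]
r2 m[X13→φ4] = [T, F, F, T]
r2 m[X13→φ6] = [F, T, T, T]
r2 m[X9→φ0] = [T, T, F, F]
r2 m[X9→φ1] = [T, T, F, F]
r2 m[X9→φ5] = [T, T, T, T]
r2 m[X12→φ1] = [T, F, T, T]
r2 m[X12→φ7] = [T, T, T, T]
r2 m[X11→φ1] = [T, T, T, T]
r2 m[X11→φ2] = [T, T, T, T]
r3 m[φ0→X10] = [T, T, T, T]
r3 m[φ0→X9] = [T, T, F, T]
r3 m[φ1→X9] = [T, T, T, T]
r3 m[φ1→X12] = [T, T, T, T]
r3 m[φ1→X11] = [T, T, T, T]
r3 m[φ2→X13] = [T, T, T, T]
r3 m[φ2→X11] = [F, T, T, F]
r3 m[φ3→X10] = [F, T, T, F]
r3 m[φ4→X13] = [F, T, T, T]
r3 m[φ5→X9] = [T, T, F, F]
r3 m[φ6→X13] = [T, F, F, T]
r3 m[φ7→X12] = [T, F, T, T]
r3 m[X10→φ0] = [F, T, T, F]
r3 m[X10→φ3] = [T, T, T, T]
r3 m[X13→φ2] = [F, F, F, T]
r3 m[X13→φ4] = [T, F, F, T]
r3 m[X13→φ6] = [F, T, T, T]
r3 m[X9→φ0] = [T, T, F, F]
r3 m[X9→φ1] = [T, T, F, F]
r3 m[X9→φ5] = [T, T, T, T]
r3 m[X12→φ1] = [T, F, T, T]
r3 m[X12→φ7] = [T, T, T, T]
r3 m[X11→φ1] = [T, T, T, T]
r3 m[X11→φ2] = [T, T, T, T]
r4 m[φ0→X10] = [T, T, T, T]
r4 m[φ0→X9] = [T, T, F, T]
r4 m[φ1→X9] = [T, T, T, T]
r4 m[φ1→X12] = [T, T, T, T]
r4 m[φ1→X11] = [T, T, T, T]
r4 m[φ2→X13] = [T, T, T, T]
r4 m[φ2→X11] = [F, T, T, F]
r4 m[φ3→X10] = [F, T, T, F]
r4 m[φ4→X13] = [F, T, T, T]
r4 m[φ5→X9] = [T, T, F, F]
r4 m[φ6→X13] = [T, F, F, T]
r4 m[φ7→X12] = [T, F, T, T]
r4 m[X10→φ0] = [F, T, T, F]
r4 m[X10→φ3] = [T, T, T, T]
r4 m[X13→φ2] = [F, F, F, T]
r4 m[X13→φ4] = [T, F, F, T]
r4 m[X13→φ6] = [F, T, T, T]
r4 m[X9→φ0] = [T, T, F, F]
r4 m[X9→φ1] = [T, T, F, F]
r4 m[X9→φ5] = [T, T, F, T]
r4 m[X12→φ1] = [T, F, T, T]
r4 m[X12→φ7] = [T, T, T, T]
r4 m[X11→φ1] = [F, T, T, F]
r4 m[X11→φ2] = [T, T, T, T]
r5 m[φ0→X10] = [T, T, T, T]
r5 m[φ0→X9] = [T, T, F, T]
r5 m[φ1→X9] = [T, T, T, T]
r5 m[φ1→X12] = [T, T, T, T]
r5 m[φ1→X11] = [T, T, T, T]
r5 m[φ2→X13] = [T, T, T, T]
r5 m[φ2→X11] = [F, T, T, F]
r5 m[φ3→X10] = [F, T, T, F]
r5 m[φ4→X13] = [F, T, T, T]
r5 m[φ5→X9] = [T, T, F, F]
r5 m[φ6→X13] = [T, F, F, T]
r5 m[φ7→X12] = [T, F, T, T]
r5 m[X10→φ0] = [F, T, T, F]
r5 m[X10→φ3] = [T, T, T, T]
r5 m[X13→φ2] = [F, F, F, T]
r5 m[X13→φ4] = [T, F, F, T]
r5 m[X13→φ6] = [F, T, T, T]
r5 m[X9→φ0] = [T, T, F, F]
r5 m[X9→φ1] = [T, T, F, F]
r5 m[X9→φ5] = [T, T, F, T]
r5 m[X12→φ1] = [T, F, T, T]
r5 m[X12→φ7] = [T, T, T, T]
r5 m[X11→φ1] = [F, T, T, F]
r5 m[X11→φ2] = [T, T, T, T]
fixed point reached at round 5
b[X11] = ⊗ incoming = [F, T, T, F]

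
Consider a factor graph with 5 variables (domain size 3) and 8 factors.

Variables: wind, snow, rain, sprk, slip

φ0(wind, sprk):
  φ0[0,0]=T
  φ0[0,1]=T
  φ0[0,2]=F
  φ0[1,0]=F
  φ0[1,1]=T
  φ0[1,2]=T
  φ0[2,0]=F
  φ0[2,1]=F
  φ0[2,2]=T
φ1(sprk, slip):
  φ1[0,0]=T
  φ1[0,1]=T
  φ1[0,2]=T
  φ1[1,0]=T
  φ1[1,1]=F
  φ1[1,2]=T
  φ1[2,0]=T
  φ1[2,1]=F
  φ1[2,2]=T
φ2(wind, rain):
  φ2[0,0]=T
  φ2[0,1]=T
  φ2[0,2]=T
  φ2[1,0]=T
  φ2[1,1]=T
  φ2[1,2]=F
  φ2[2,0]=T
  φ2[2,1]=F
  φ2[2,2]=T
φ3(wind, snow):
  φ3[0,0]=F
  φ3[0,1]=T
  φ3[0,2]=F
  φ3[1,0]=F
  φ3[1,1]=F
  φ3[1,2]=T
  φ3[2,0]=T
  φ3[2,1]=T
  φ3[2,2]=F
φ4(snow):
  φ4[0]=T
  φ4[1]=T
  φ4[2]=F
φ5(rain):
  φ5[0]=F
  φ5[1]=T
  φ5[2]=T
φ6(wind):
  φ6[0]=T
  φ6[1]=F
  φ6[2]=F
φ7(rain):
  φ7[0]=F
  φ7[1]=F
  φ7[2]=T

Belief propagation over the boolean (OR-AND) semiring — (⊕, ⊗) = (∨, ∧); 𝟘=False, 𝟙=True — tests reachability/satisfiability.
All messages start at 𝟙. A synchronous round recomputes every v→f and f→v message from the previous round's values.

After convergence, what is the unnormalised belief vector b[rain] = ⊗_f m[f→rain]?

b[rain] = [F, F, T]

init: all messages = 𝟙 over 3 values
r1 m[φ0→wind] = [T, T, T]
r1 m[φ0→sprk] = [T, T, T]
r1 m[φ1→sprk] = [T, T, T]
r1 m[φ1→slip] = [T, T, T]
r1 m[φ2→wind] = [T, T, T]
r1 m[φ2→rain] = [T, T, T]
r1 m[φ3→wind] = [T, T, T]
r1 m[φ3→snow] = [T, T, T]
r1 m[φ4→snow] = [T, T, F]
r1 m[φ5→rain] = [F, T, T]
r1 m[φ6→wind] = [T, F, F]
r1 m[φ7→rain] = [F, F, T]
r1 m[wind→φ0] = [T, T, T]
r1 m[wind→φ2] = [T, T, T]
r1 m[wind→φ3] = [T, T, T]
r1 m[wind→φ6] = [T, T, T]
r1 m[snow→φ3] = [T, T, T]
r1 m[snow→φ4] = [T, T, T]
r1 m[rain→φ2] = [T, T, T]
r1 m[rain→φ5] = [T, T, T]
r1 m[rain→φ7] = [T, T, T]
r1 m[sprk→φ0] = [T, T, T]
r1 m[sprk→φ1] = [T, T, T]
r1 m[slip→φ1] = [T, T, T]
r2 m[φ0→wind] = [T, T, T]
r2 m[φ0→sprk] = [T, T, T]
r2 m[φ1→sprk] = [T, T, T]
r2 m[φ1→slip] = [T, T, T]
r2 m[φ2→wind] = [T, T, T]
r2 m[φ2→rain] = [T, T, T]
r2 m[φ3→wind] = [T, T, T]
r2 m[φ3→snow] = [T, T, T]
r2 m[φ4→snow] = [T, T, F]
r2 m[φ5→rain] = [F, T, T]
r2 m[φ6→wind] = [T, F, F]
r2 m[φ7→rain] = [F, F, T]
r2 m[wind→φ0] = [T, F, F]
r2 m[wind→φ2] = [T, F, F]
r2 m[wind→φ3] = [T, F, F]
r2 m[wind→φ6] = [T, T, T]
r2 m[snow→φ3] = [T, T, F]
r2 m[snow→φ4] = [T, T, T]
r2 m[rain→φ2] = [F, F, T]
r2 m[rain→φ5] = [F, F, T]
r2 m[rain→φ7] = [F, T, T]
r2 m[sprk→φ0] = [T, T, T]
r2 m[sprk→φ1] = [T, T, T]
r2 m[slip→φ1] = [T, T, T]
r3 m[φ0→wind] = [T, T, T]
r3 m[φ0→sprk] = [T, T, F]
r3 m[φ1→sprk] = [T, T, T]
r3 m[φ1→slip] = [T, T, T]
r3 m[φ2→wind] = [T, F, T]
r3 m[φ2→rain] = [T, T, T]
r3 m[φ3→wind] = [T, F, T]
r3 m[φ3→snow] = [F, T, F]
r3 m[φ4→snow] = [T, T, F]
r3 m[φ5→rain] = [F, T, T]
r3 m[φ6→wind] = [T, F, F]
r3 m[φ7→rain] = [F, F, T]
r3 m[wind→φ0] = [T, F, F]
r3 m[wind→φ2] = [T, F, F]
r3 m[wind→φ3] = [T, F, F]
r3 m[wind→φ6] = [T, T, T]
r3 m[snow→φ3] = [T, T, F]
r3 m[snow→φ4] = [T, T, T]
r3 m[rain→φ2] = [F, F, T]
r3 m[rain→φ5] = [F, F, T]
r3 m[rain→φ7] = [F, T, T]
r3 m[sprk→φ0] = [T, T, T]
r3 m[sprk→φ1] = [T, T, T]
r3 m[slip→φ1] = [T, T, T]
r4 m[φ0→wind] = [T, T, T]
r4 m[φ0→sprk] = [T, T, F]
r4 m[φ1→sprk] = [T, T, T]
r4 m[φ1→slip] = [T, T, T]
r4 m[φ2→wind] = [T, F, T]
r4 m[φ2→rain] = [T, T, T]
r4 m[φ3→wind] = [T, F, T]
r4 m[φ3→snow] = [F, T, F]
r4 m[φ4→snow] = [T, T, F]
r4 m[φ5→rain] = [F, T, T]
r4 m[φ6→wind] = [T, F, F]
r4 m[φ7→rain] = [F, F, T]
r4 m[wind→φ0] = [T, F, F]
r4 m[wind→φ2] = [T, F, F]
r4 m[wind→φ3] = [T, F, F]
r4 m[wind→φ6] = [T, F, T]
r4 m[snow→φ3] = [T, T, F]
r4 m[snow→φ4] = [F, T, F]
r4 m[rain→φ2] = [F, F, T]
r4 m[rain→φ5] = [F, F, T]
r4 m[rain→φ7] = [F, T, T]
r4 m[sprk→φ0] = [T, T, T]
r4 m[sprk→φ1] = [T, T, F]
r4 m[slip→φ1] = [T, T, T]
r5 m[φ0→wind] = [T, T, T]
r5 m[φ0→sprk] = [T, T, F]
r5 m[φ1→sprk] = [T, T, T]
r5 m[φ1→slip] = [T, T, T]
r5 m[φ2→wind] = [T, F, T]
r5 m[φ2→rain] = [T, T, T]
r5 m[φ3→wind] = [T, F, T]
r5 m[φ3→snow] = [F, T, F]
r5 m[φ4→snow] = [T, T, F]
r5 m[φ5→rain] = [F, T, T]
r5 m[φ6→wind] = [T, F, F]
r5 m[φ7→rain] = [F, F, T]
r5 m[wind→φ0] = [T, F, F]
r5 m[wind→φ2] = [T, F, F]
r5 m[wind→φ3] = [T, F, F]
r5 m[wind→φ6] = [T, F, T]
r5 m[snow→φ3] = [T, T, F]
r5 m[snow→φ4] = [F, T, F]
r5 m[rain→φ2] = [F, F, T]
r5 m[rain→φ5] = [F, F, T]
r5 m[rain→φ7] = [F, T, T]
r5 m[sprk→φ0] = [T, T, T]
r5 m[sprk→φ1] = [T, T, F]
r5 m[slip→φ1] = [T, T, T]
fixed point reached at round 5
b[rain] = ⊗ incoming = [F, F, T]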